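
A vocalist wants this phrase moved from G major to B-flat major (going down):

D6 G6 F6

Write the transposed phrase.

F5 Bb5 Ab5

G major to B-flat major down is a major sixth, so every note moves down by that interval.
D6 to F5
G6 to Bb5
F6 to Ab5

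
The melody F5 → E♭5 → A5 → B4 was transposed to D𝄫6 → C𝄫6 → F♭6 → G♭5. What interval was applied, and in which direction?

up a diminished sixth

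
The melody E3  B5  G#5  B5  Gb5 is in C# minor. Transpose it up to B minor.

D4 A6 F#6 A6 Fb6

C# minor to B minor up is a minor seventh, so every note moves up by that interval.
E3 -> D4
B5 -> A6
G#5 -> F#6
B5 -> A6
Gb5 -> Fb6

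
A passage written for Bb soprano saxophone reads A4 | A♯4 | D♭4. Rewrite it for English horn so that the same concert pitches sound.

D5 D#5 Gb4

First find concert pitch: the Bb soprano saxophone sounds a major second below written, so A4 A♯4 D♭4 sounds G4 G#4 Cb4.
Then write for English horn: it sounds a perfect fifth below written, so the part must be a perfect fifth above concert.
G4 → D5
G#4 → D#5
Cb4 → Gb4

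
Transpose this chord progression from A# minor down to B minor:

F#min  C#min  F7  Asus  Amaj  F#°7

Gmin Dmin Gb7 Bbsus Bbmaj G°7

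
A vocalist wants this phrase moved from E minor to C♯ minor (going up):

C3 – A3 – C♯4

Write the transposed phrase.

A3 F#4 A#4

E minor to C♯ minor up is a major sixth, so every note moves up by that interval.
C3 becomes A3
A3 becomes F#4
C#4 becomes A#4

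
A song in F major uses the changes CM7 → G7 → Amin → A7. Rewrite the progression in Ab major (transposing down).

F major down to Ab major is a major sixth; each chord root moves by that interval while the quality stays the same.
CM7: root C down a major sixth → Eb, giving EbM7.
G7: root G down a major sixth → Bb, giving Bb7.
Amin: root A down a major sixth → C, giving Cmin.
A7: root A down a major sixth → C, giving C7.

EbM7 Bb7 Cmin C7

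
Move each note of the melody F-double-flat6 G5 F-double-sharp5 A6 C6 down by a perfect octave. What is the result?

Fbb6 becomes Fbb5
G5 becomes G4
F##5 becomes F##4
A6 becomes A5
C6 becomes C5

Fbb5 G4 F##4 A5 C5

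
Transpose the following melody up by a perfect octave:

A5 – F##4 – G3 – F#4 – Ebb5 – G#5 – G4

A6 F##5 G4 F#5 Ebb6 G#6 G5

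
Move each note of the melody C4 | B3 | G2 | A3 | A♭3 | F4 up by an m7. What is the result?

C4 to Bb4
B3 to A4
G2 to F3
A3 to G4
Ab3 to Gb4
F4 to Eb5

Bb4 A4 F3 G4 Gb4 Eb5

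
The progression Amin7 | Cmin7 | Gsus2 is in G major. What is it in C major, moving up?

Dmin7 Fmin7 Csus2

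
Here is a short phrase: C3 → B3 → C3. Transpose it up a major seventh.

C3 to B3
B3 to A#4
C3 to B3

B3 A#4 B3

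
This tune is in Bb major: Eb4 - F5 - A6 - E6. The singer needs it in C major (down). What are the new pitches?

F3 G4 B5 F#5

From Bb down to C is a minor seventh; apply that to each pitch.
Eb4 becomes F3
F5 becomes G4
A6 becomes B5
E6 becomes F#5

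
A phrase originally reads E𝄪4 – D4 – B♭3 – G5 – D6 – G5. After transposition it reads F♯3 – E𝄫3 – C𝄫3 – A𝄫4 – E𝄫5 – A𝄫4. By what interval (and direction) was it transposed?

down an augmented seventh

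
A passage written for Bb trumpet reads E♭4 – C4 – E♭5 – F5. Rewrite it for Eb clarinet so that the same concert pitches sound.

Bb3 G3 Bb4 C5

First find concert pitch: the Bb trumpet sounds a major second below written, so E♭4 C4 E♭5 F5 sounds Db4 Bb3 Db5 Eb5.
Then write for Eb clarinet: it sounds a minor third above written, so the part must be a minor third below concert.
Db4 → Bb3
Bb3 → G3
Db5 → Bb4
Eb5 → C5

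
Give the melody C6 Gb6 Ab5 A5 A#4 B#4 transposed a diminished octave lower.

C#5 G5 A4 A#4 A##3 B##3

C6 to C#5
Gb6 to G5
Ab5 to A4
A5 to A#4
A#4 to A##3
B#4 to B##3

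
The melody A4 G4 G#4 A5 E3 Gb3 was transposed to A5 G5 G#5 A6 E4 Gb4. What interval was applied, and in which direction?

up a perfect octave

From A4 to A5 is 8 letter names — an octave of some quality.
A4 to A5 is 12 semitones, which makes it a perfect octave; the second version is higher, so the direction is up.
Checking another pair — Gb3 → Gb4 — gives the same interval.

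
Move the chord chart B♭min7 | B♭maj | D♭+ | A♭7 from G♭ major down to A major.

C#min7 C#maj E+ B7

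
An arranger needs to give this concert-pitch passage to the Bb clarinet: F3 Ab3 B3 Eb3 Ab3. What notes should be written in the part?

The Bb clarinet sounds a major second below written, so the written part must be a major second above concert — transpose each note up.
F3 to G3
Ab3 to Bb3
B3 to C#4
Eb3 to F3
Ab3 to Bb3

G3 Bb3 C#4 F3 Bb3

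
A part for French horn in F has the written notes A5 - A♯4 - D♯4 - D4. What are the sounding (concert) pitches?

The French horn in F sounds a perfect fifth below written, so transpose each written note down a perfect fifth.
A5 gives D5
A#4 gives D#4
D#4 gives G#3
D4 gives G3

D5 D#4 G#3 G3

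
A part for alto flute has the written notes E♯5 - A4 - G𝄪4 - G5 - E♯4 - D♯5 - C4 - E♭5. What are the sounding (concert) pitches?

B#4 E4 D##4 D5 B#3 A#4 G3 Bb4

Written C4 on the alto flute sounds as G3, a perfect fourth lower; apply that shift to every note.
E#5 gives B#4
A4 gives E4
G##4 gives D##4
G5 gives D5
E#4 gives B#3
D#5 gives A#4
C4 gives G3
Eb5 gives Bb4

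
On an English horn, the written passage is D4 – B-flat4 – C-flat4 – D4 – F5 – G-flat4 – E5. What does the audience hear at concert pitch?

G3 Eb4 Fb3 G3 Bb4 Cb4 A4

The English horn sounds a perfect fifth below written, so transpose each written note down a perfect fifth.
D4 gives G3
Bb4 gives Eb4
Cb4 gives Fb3
D4 gives G3
F5 gives Bb4
Gb4 gives Cb4
E5 gives A4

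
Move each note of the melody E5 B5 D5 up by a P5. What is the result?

A perfect fifth up from E5 gives B5.
B5: a fifth up reaches F, and 7 semitones makes it F#6.
D5: a fifth up reaches A, and 7 semitones makes it A5.

B5 F#6 A5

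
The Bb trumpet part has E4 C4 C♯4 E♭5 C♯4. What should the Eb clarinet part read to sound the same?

B3 G3 G#3 Bb4 G#3

First find concert pitch: the Bb trumpet sounds a major second below written, so E4 C4 C♯4 E♭5 C♯4 sounds D4 Bb3 B3 Db5 B3.
Then write for Eb clarinet: it sounds a minor third above written, so the part must be a minor third below concert.
D4 → B3
Bb3 → G3
B3 → G#3
Db5 → Bb4
B3 → G#3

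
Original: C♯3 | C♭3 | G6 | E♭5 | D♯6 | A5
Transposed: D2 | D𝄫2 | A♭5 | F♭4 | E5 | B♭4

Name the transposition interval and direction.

Take the first pair: C#3 → D2. C to D spans 7 letter names, so the interval is some kind of seventh.
D2 to C#3 is 11 semitones, which makes it a major seventh; the second version is lower, so the direction is down.
Checking another pair — A5 → Bb4 — gives the same interval.

down a major seventh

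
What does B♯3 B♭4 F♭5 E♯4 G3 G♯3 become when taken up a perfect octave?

B#4 Bb5 Fb6 E#5 G4 G#4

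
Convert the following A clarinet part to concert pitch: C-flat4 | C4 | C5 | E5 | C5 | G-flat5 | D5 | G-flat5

Ab3 A3 A4 C#5 A4 Eb5 B4 Eb5

The A clarinet sounds a minor third below written, so transpose each written note down a minor third.
Cb4 -> Ab3
C4 -> A3
C5 -> A4
E5 -> C#5
C5 -> A4
Gb5 -> Eb5
D5 -> B4
Gb5 -> Eb5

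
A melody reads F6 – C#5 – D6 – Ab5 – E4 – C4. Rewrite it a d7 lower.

G#5 D##4 E#5 B4 F##3 D#3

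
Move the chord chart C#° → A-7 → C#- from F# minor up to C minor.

F# minor up to C minor is a diminished fifth; each chord root moves by that interval while the quality stays the same.
C#°: root C# up a diminished fifth → G, giving G°.
A-7: root A up a diminished fifth → Eb, giving Eb-7.
C#-: root C# up a diminished fifth → G, giving G-.

G° Eb-7 G-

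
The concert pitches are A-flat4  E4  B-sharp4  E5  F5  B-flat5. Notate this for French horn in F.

Eb5 B4 F##5 B5 C6 F6

The French horn in F sounds a perfect fifth below written, so the written part must be a perfect fifth above concert — transpose each note up.
Ab4 becomes Eb5
E4 becomes B4
B#4 becomes F##5
E5 becomes B5
F5 becomes C6
Bb5 becomes F6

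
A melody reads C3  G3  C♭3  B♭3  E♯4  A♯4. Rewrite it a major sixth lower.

C3 to Eb2
G3 to Bb2
Cb3 to Ebb2
Bb3 to Db3
E#4 to G#3
A#4 to C#4

Eb2 Bb2 Ebb2 Db3 G#3 C#4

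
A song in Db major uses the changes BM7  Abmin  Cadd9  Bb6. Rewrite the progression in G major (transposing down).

Db major down to G major is a diminished fifth; each chord root moves by that interval while the quality stays the same.
BM7: root B down a diminished fifth → E#, giving E#M7.
Abmin: root Ab down a diminished fifth → D, giving Dmin.
Cadd9: root C down a diminished fifth → F#, giving F#add9.
Bb6: root Bb down a diminished fifth → E, giving E6.

E#M7 Dmin F#add9 E6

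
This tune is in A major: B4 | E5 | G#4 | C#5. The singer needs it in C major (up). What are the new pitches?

D5 G5 B4 E5

From A up to C is a minor third; apply that to each pitch.
B4 -> D5
E5 -> G5
G#4 -> B4
C#5 -> E5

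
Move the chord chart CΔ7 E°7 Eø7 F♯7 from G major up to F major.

BbΔ7 D°7 Dø7 E7

G major up to F major is a minor seventh; each chord root moves by that interval while the quality stays the same.
CΔ7: root C up a minor seventh → Bb, giving BbΔ7.
E°7: root E up a minor seventh → D, giving D°7.
Eø7: root E up a minor seventh → D, giving Dø7.
F♯7: root F♯ up a minor seventh → E, giving E7.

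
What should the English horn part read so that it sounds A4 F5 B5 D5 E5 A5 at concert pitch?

Written C4 sounds as F3 on the English horn, so concert pitches are written a perfect fifth up.
A4 gives E5
F5 gives C6
B5 gives F#6
D5 gives A5
E5 gives B5
A5 gives E6

E5 C6 F#6 A5 B5 E6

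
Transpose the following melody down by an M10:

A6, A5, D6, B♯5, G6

F5 F4 Bb4 G#4 Eb5

A6 becomes F5
A5 becomes F4
D6 becomes Bb4
B#5 becomes G#4
G6 becomes Eb5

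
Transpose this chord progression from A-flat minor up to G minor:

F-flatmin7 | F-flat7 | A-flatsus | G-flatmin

A-flat minor up to G minor is a major seventh; each chord root moves by that interval while the quality stays the same.
F-flatmin7: root F-flat up a major seventh → Eb, giving Ebmin7.
F-flat7: root F-flat up a major seventh → Eb, giving Eb7.
A-flatsus: root A-flat up a major seventh → G, giving Gsus.
G-flatmin: root G-flat up a major seventh → F, giving Fmin.

Ebmin7 Eb7 Gsus Fmin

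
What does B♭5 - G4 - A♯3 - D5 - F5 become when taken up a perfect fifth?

F6 D5 E#4 A5 C6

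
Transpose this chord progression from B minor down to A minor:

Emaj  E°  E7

B minor down to A minor is a major second; each chord root moves by that interval while the quality stays the same.
Emaj: root E down a major second → D, giving Dmaj.
E°: root E down a major second → D, giving D°.
E7: root E down a major second → D, giving D7.

Dmaj D° D7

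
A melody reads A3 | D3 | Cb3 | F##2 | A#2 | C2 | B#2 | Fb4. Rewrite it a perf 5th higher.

A3 -> E4
D3 -> A3
Cb3 -> Gb3
F##2 -> C##3
A#2 -> E#3
C2 -> G2
B#2 -> F##3
Fb4 -> Cb5

E4 A3 Gb3 C##3 E#3 G2 F##3 Cb5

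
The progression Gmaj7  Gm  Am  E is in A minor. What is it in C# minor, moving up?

Bmaj7 Bm C#m G#

A minor up to C# minor is a major third; each chord root moves by that interval while the quality stays the same.
Gmaj7: root G up a major third → B, giving Bmaj7.
Gm: root G up a major third → B, giving Bm.
Am: root A up a major third → C#, giving C#m.
E: root E up a major third → G#, giving G#.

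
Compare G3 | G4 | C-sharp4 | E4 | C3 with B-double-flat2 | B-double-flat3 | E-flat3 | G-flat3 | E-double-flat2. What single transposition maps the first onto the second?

down an augmented sixth

Take the first pair: G3 → Bbb2. G to B spans 6 letter names, so the interval is some kind of sixth.
Bbb2 to G3 is 10 semitones, which makes it an augmented sixth; the second version is lower, so the direction is down.
Checking another pair — C3 → Ebb2 — gives the same interval.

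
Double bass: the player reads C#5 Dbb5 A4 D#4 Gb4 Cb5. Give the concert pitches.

The double bass sounds a perfect octave below written, so transpose each written note down a perfect octave.
C#5 to C#4
Dbb5 to Dbb4
A4 to A3
D#4 to D#3
Gb4 to Gb3
Cb5 to Cb4

C#4 Dbb4 A3 D#3 Gb3 Cb4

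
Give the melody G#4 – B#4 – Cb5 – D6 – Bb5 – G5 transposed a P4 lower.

D#4 F##4 Gb4 A5 F5 D5

G#4: a fourth down reaches D, and 5 semitones makes it D#4.
A perfect fourth down from B#4 gives F##4.
Cb5: a fourth down reaches G, and 5 semitones makes it Gb4.
A perfect fourth down from D6 gives A5.
Bb5 down a perfect fourth is F5.
G5 down a perfect fourth is D5.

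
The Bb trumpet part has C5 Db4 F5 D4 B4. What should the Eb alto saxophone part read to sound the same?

G5 Ab4 C6 A4 F#5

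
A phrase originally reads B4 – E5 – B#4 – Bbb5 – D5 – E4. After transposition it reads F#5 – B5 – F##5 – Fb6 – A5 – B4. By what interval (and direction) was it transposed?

up a perfect fifth

Take the first pair: B4 → F#5. B to F spans 5 letter names, so the interval is some kind of fifth.
B4 to F#5 is 7 semitones, which makes it a perfect fifth; the second version is higher, so the direction is up.
Checking another pair — E4 → B4 — gives the same interval.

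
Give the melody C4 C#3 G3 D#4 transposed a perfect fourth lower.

G3 G#2 D3 A#3

C4: a fourth down reaches G, and 5 semitones makes it G3.
A perfect fourth down from C#3 gives G#2.
A perfect fourth down from G3 gives D3.
A perfect fourth down from D#4 gives A#3.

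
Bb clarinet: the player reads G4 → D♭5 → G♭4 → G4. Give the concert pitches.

F4 Cb5 Fb4 F4

The Bb clarinet sounds a major second below written, so transpose each written note down a major second.
G4 to F4
Db5 to Cb5
Gb4 to Fb4
G4 to F4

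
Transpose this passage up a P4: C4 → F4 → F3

F4 Bb4 Bb3

C4 to F4
F4 to Bb4
F3 to Bb3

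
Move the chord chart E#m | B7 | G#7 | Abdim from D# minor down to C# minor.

D# minor down to C# minor is a major second; each chord root moves by that interval while the quality stays the same.
E#m: root E# down a major second → D#, giving D#m.
B7: root B down a major second → A, giving A7.
G#7: root G# down a major second → F#, giving F#7.
Abdim: root Ab down a major second → Gb, giving Gbdim.

D#m A7 F#7 Gbdim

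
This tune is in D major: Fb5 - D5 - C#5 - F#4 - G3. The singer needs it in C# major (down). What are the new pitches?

Eb5 C#5 B#4 E#4 F#3

From D down to C# is a minor second; apply that to each pitch.
Fb5 to Eb5
D5 to C#5
C#5 to B#4
F#4 to E#4
G3 to F#3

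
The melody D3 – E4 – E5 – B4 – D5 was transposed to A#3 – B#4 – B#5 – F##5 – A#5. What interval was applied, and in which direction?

From D3 to A#3 is 5 letter names — a fifth of some quality.
D3 to A#3 is 8 semitones, which makes it an augmented fifth; the second version is higher, so the direction is up.
Checking another pair — D5 → A#5 — gives the same interval.

up an augmented fifth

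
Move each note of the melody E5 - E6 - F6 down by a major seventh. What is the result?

F4 F5 Gb5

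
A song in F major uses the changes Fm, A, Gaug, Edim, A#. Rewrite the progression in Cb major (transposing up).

Cbm Eb Dbaug Bbdim E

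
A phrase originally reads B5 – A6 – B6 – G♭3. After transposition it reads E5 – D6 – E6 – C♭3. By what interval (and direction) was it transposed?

Take the first pair: B5 → E5. B to E spans 5 letter names, so the interval is some kind of fifth.
E5 to B5 is 7 semitones, which makes it a perfect fifth; the second version is lower, so the direction is down.
Checking another pair — Gb3 → Cb3 — gives the same interval.

down a perfect fifth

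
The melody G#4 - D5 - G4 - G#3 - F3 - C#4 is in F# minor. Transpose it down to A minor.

B3 F4 Bb3 B2 Ab2 E3

From F# down to A is a major sixth; apply that to each pitch.
G#4 -> B3
D5 -> F4
G4 -> Bb3
G#3 -> B2
F3 -> Ab2
C#4 -> E3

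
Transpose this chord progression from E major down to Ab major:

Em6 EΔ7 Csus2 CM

Abm6 AbΔ7 Fbsus2 FbM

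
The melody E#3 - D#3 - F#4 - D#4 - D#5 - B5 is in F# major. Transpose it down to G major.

F#2 E2 G3 E3 E4 C5

From F# down to G is a major seventh; apply that to each pitch.
E#3 -> F#2
D#3 -> E2
F#4 -> G3
D#4 -> E3
D#5 -> E4
B5 -> C5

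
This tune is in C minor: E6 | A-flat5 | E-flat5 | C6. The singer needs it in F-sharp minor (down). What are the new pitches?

From C down to F-sharp is a diminished fifth; apply that to each pitch.
E6 to A#5
Ab5 to D5
Eb5 to A4
C6 to F#5

A#5 D5 A4 F#5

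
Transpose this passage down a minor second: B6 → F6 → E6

A#6 E6 D#6

B6 to A#6
F6 to E6
E6 to D#6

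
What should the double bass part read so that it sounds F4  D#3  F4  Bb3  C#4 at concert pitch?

Written C4 sounds as C3 on the double bass, so concert pitches are written a perfect octave up.
F4 becomes F5
D#3 becomes D#4
F4 becomes F5
Bb3 becomes Bb4
C#4 becomes C#5

F5 D#4 F5 Bb4 C#5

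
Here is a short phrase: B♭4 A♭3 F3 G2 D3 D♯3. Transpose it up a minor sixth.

Bb4: a sixth up reaches G, and 8 semitones makes it Gb5.
Ab3: a sixth up reaches F, and 8 semitones makes it Fb4.
F3 up a minor sixth is Db4.
A minor sixth up from G2 gives Eb3.
D3 up a minor sixth is Bb3.
A minor sixth up from D#3 gives B3.

Gb5 Fb4 Db4 Eb3 Bb3 B3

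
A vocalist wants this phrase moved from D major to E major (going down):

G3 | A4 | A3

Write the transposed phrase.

A2 B3 B2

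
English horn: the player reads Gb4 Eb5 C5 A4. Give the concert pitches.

Cb4 Ab4 F4 D4

Written C4 on the English horn sounds as F3, a perfect fifth lower; apply that shift to every note.
Gb4 gives Cb4
Eb5 gives Ab4
C5 gives F4
A4 gives D4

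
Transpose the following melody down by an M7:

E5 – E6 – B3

F4 F5 C3

E5 → F4
E6 → F5
B3 → C3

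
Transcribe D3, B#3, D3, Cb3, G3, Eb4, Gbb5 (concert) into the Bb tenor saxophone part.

E4 C##5 E4 Db4 A4 F5 Abb6

The Bb tenor saxophone sounds a major ninth below written, so the written part must be a major ninth above concert — transpose each note up.
D3 gives E4
B#3 gives C##5
D3 gives E4
Cb3 gives Db4
G3 gives A4
Eb4 gives F5
Gbb5 gives Abb6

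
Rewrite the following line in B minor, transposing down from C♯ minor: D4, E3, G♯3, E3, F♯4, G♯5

C4 D3 F#3 D3 E4 F#5

C♯ minor to B minor down is a major second, so every note moves down by that interval.
D4 gives C4
E3 gives D3
G#3 gives F#3
E3 gives D3
F#4 gives E4
G#5 gives F#5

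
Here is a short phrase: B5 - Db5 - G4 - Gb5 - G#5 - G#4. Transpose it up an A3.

An augmented third up from B5 gives D##6.
Db5 up an augmented third is F#5.
G4: a third up reaches B, and 5 semitones makes it B#4.
Gb5 up an augmented third is B5.
G#5: a third up reaches B, and 5 semitones makes it B##5.
G#4: a third up reaches B, and 5 semitones makes it B##4.

D##6 F#5 B#4 B5 B##5 B##4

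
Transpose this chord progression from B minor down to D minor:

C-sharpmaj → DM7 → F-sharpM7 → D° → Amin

Emaj FM7 AM7 F° Cmin

B minor down to D minor is a major sixth; each chord root moves by that interval while the quality stays the same.
C-sharpmaj: root C-sharp down a major sixth → E, giving Emaj.
DM7: root D down a major sixth → F, giving FM7.
F-sharpM7: root F-sharp down a major sixth → A, giving AM7.
D°: root D down a major sixth → F, giving F°.
Amin: root A down a major sixth → C, giving Cmin.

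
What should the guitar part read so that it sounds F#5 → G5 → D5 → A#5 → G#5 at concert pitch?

F#6 G6 D6 A#6 G#6

The guitar sounds a perfect octave below written, so the written part must be a perfect octave above concert — transpose each note up.
F#5 -> F#6
G5 -> G6
D5 -> D6
A#5 -> A#6
G#5 -> G#6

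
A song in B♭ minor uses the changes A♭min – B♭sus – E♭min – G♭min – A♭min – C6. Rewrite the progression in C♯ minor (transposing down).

B♭ minor down to C♯ minor is a diminished seventh; each chord root moves by that interval while the quality stays the same.
A♭min: root A♭ down a diminished seventh → B, giving Bmin.
B♭sus: root B♭ down a diminished seventh → C#, giving C#sus.
E♭min: root E♭ down a diminished seventh → F#, giving F#min.
G♭min: root G♭ down a diminished seventh → A, giving Amin.
A♭min: root A♭ down a diminished seventh → B, giving Bmin.
C6: root C down a diminished seventh → D#, giving D#6.

Bmin C#sus F#min Amin Bmin D#6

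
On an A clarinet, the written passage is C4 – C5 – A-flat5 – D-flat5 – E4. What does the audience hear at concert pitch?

The A clarinet sounds a minor third below written, so transpose each written note down a minor third.
C4 becomes A3
C5 becomes A4
Ab5 becomes F5
Db5 becomes Bb4
E4 becomes C#4

A3 A4 F5 Bb4 C#4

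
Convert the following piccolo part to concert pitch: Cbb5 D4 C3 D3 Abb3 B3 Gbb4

Written C4 on the piccolo sounds as C5, a perfect octave higher; apply that shift to every note.
Cbb5 → Cbb6
D4 → D5
C3 → C4
D3 → D4
Abb3 → Abb4
B3 → B4
Gbb4 → Gbb5

Cbb6 D5 C4 D4 Abb4 B4 Gbb5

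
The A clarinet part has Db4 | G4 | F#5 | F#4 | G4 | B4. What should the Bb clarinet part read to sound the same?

C4 F#4 E#5 E#4 F#4 A#4

First find concert pitch: the A clarinet sounds a minor third below written, so Db4 G4 F#5 F#4 G4 B4 sounds Bb3 E4 D#5 D#4 E4 G#4.
Then write for Bb clarinet: it sounds a major second below written, so the part must be a major second above concert.
Bb3 → C4
E4 → F#4
D#5 → E#5
D#4 → E#4
E4 → F#4
G#4 → A#4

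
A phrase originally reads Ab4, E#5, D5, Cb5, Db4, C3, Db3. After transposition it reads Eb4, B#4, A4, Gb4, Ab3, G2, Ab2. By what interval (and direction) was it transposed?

down a perfect fourth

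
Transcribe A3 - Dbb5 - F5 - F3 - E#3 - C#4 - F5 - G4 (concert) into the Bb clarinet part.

Written C4 sounds as Bb3 on the Bb clarinet, so concert pitches are written a major second up.
A3 becomes B3
Dbb5 becomes Ebb5
F5 becomes G5
F3 becomes G3
E#3 becomes F##3
C#4 becomes D#4
F5 becomes G5
G4 becomes A4

B3 Ebb5 G5 G3 F##3 D#4 G5 A4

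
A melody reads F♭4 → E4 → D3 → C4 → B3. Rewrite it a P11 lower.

Cb3 B2 A1 G2 F#2

Fb4 down a perfect eleventh is Cb3.
E4: an eleventh down reaches B, and 17 semitones makes it B2.
D3: an eleventh down reaches A, and 17 semitones makes it A1.
A perfect eleventh down from C4 gives G2.
A perfect eleventh down from B3 gives F#2.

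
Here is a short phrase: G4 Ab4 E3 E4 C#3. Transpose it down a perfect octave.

G4 → G3
Ab4 → Ab3
E3 → E2
E4 → E3
C#3 → C#2

G3 Ab3 E2 E3 C#2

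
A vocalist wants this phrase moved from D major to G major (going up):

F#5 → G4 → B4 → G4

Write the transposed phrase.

B5 C5 E5 C5

From D up to G is a perfect fourth; apply that to each pitch.
F#5 -> B5
G4 -> C5
B4 -> E5
G4 -> C5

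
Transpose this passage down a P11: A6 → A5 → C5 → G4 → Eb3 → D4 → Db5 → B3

E5 E4 G3 D3 Bb1 A2 Ab3 F#2

A6 to E5
A5 to E4
C5 to G3
G4 to D3
Eb3 to Bb1
D4 to A2
Db5 to Ab3
B3 to F#2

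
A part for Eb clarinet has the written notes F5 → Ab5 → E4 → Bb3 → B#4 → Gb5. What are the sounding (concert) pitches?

The Eb clarinet sounds a minor third above written, so transpose each written note up a minor third.
F5 -> Ab5
Ab5 -> Cb6
E4 -> G4
Bb3 -> Db4
B#4 -> D#5
Gb5 -> Bbb5

Ab5 Cb6 G4 Db4 D#5 Bbb5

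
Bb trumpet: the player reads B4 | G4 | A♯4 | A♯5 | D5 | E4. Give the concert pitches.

Written C4 on the Bb trumpet sounds as Bb3, a major second lower; apply that shift to every note.
B4 to A4
G4 to F4
A#4 to G#4
A#5 to G#5
D5 to C5
E4 to D4

A4 F4 G#4 G#5 C5 D4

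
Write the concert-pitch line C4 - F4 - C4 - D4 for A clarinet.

Eb4 Ab4 Eb4 F4

The A clarinet sounds a minor third below written, so the written part must be a minor third above concert — transpose each note up.
C4 -> Eb4
F4 -> Ab4
C4 -> Eb4
D4 -> F4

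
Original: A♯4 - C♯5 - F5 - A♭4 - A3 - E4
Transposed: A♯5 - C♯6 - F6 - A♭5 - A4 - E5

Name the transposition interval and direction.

From A#4 to A#5 is 8 letter names — an octave of some quality.
A#4 to A#5 is 12 semitones, which makes it a perfect octave; the second version is higher, so the direction is up.
Checking another pair — E4 → E5 — gives the same interval.

up a perfect octave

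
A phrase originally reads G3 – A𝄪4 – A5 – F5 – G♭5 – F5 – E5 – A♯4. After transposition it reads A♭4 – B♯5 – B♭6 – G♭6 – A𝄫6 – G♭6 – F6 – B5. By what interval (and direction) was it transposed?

Take the first pair: G3 → Ab4. G to A spans 9 letter names, so the interval is some kind of ninth.
G3 to Ab4 is 13 semitones, which makes it a minor ninth; the second version is higher, so the direction is up.
Checking another pair — A#4 → B5 — gives the same interval.

up a minor ninth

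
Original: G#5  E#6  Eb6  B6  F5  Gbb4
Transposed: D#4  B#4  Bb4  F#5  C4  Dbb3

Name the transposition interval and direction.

down a perfect eleventh

From G#5 to D#4 is 11 letter names — an eleventh of some quality.
D#4 to G#5 is 17 semitones, which makes it a perfect eleventh; the second version is lower, so the direction is down.
Checking another pair — Gbb4 → Dbb3 — gives the same interval.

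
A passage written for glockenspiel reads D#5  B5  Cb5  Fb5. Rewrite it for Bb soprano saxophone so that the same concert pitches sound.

E#7 C#8 Db7 Gb7

First find concert pitch: the glockenspiel sounds a perfect fifteenth above written, so D#5 B5 Cb5 Fb5 sounds D#7 B7 Cb7 Fb7.
Then write for Bb soprano saxophone: it sounds a major second below written, so the part must be a major second above concert.
D#7 → E#7
B7 → C#8
Cb7 → Db7
Fb7 → Gb7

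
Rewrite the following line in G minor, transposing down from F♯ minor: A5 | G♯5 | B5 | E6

From F♯ down to G is a major seventh; apply that to each pitch.
A5 -> Bb4
G#5 -> A4
B5 -> C5
E6 -> F5

Bb4 A4 C5 F5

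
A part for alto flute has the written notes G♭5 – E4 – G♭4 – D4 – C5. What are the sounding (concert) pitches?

The alto flute sounds a perfect fourth below written, so transpose each written note down a perfect fourth.
Gb5 → Db5
E4 → B3
Gb4 → Db4
D4 → A3
C5 → G4

Db5 B3 Db4 A3 G4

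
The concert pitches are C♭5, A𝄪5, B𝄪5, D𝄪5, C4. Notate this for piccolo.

Cb4 A##4 B##4 D##4 C3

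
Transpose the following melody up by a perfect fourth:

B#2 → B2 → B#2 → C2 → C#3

B#2: a fourth up reaches E, and 5 semitones makes it E#3.
B2 up a perfect fourth is E3.
B#2: a fourth up reaches E, and 5 semitones makes it E#3.
C2 up a perfect fourth is F2.
A perfect fourth up from C#3 gives F#3.

E#3 E3 E#3 F2 F#3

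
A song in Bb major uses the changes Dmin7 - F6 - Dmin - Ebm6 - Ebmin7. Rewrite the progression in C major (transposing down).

Emin7 G6 Emin Fm6 Fmin7

Bb major down to C major is a minor seventh; each chord root moves by that interval while the quality stays the same.
Dmin7: root D down a minor seventh → E, giving Emin7.
F6: root F down a minor seventh → G, giving G6.
Dmin: root D down a minor seventh → E, giving Emin.
Ebm6: root Eb down a minor seventh → F, giving Fm6.
Ebmin7: root Eb down a minor seventh → F, giving Fmin7.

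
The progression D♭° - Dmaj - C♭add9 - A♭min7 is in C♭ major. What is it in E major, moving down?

F#° F##maj Eadd9 C#min7

C♭ major down to E major is a diminished sixth; each chord root moves by that interval while the quality stays the same.
D♭°: root D♭ down a diminished sixth → F#, giving F#°.
Dmaj: root D down a diminished sixth → F##, giving F##maj.
C♭add9: root C♭ down a diminished sixth → E, giving Eadd9.
A♭min7: root A♭ down a diminished sixth → C#, giving C#min7.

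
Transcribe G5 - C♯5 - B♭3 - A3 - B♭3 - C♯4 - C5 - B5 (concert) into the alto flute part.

C6 F#5 Eb4 D4 Eb4 F#4 F5 E6

Written C4 sounds as G3 on the alto flute, so concert pitches are written a perfect fourth up.
G5 to C6
C#5 to F#5
Bb3 to Eb4
A3 to D4
Bb3 to Eb4
C#4 to F#4
C5 to F5
B5 to E6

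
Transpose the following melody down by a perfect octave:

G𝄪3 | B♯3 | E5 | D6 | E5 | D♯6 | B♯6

A perfect octave down from G##3 gives G##2.
A perfect octave down from B#3 gives B#2.
A perfect octave down from E5 gives E4.
D6 down a perfect octave is D5.
E5 down a perfect octave is E4.
D#6 down a perfect octave is D#5.
A perfect octave down from B#6 gives B#5.

G##2 B#2 E4 D5 E4 D#5 B#5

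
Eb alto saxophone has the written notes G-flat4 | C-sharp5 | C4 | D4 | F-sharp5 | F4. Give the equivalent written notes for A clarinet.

Dbb4 G4 Gb3 Ab3 C5 Cb4

First find concert pitch: the Eb alto saxophone sounds a major sixth below written, so G-flat4 C-sharp5 C4 D4 F-sharp5 F4 sounds Bbb3 E4 Eb3 F3 A4 Ab3.
Then write for A clarinet: it sounds a minor third below written, so the part must be a minor third above concert.
Bbb3 → Dbb4
E4 → G4
Eb3 → Gb3
F3 → Ab3
A4 → C5
Ab3 → Cb4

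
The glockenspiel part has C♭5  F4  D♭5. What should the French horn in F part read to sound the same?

Gb7 C7 Ab7

First find concert pitch: the glockenspiel sounds a perfect fifteenth above written, so C♭5 F4 D♭5 sounds Cb7 F6 Db7.
Then write for French horn in F: it sounds a perfect fifth below written, so the part must be a perfect fifth above concert.
Cb7 → Gb7
F6 → C7
Db7 → Ab7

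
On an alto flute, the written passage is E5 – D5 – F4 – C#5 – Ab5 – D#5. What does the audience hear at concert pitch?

B4 A4 C4 G#4 Eb5 A#4

Written C4 on the alto flute sounds as G3, a perfect fourth lower; apply that shift to every note.
E5 to B4
D5 to A4
F4 to C4
C#5 to G#4
Ab5 to Eb5
D#5 to A#4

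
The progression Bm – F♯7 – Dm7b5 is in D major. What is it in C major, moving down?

Am E7 Cm7b5

D major down to C major is a major second; each chord root moves by that interval while the quality stays the same.
Bm: root B down a major second → A, giving Am.
F♯7: root F♯ down a major second → E, giving E7.
Dm7b5: root D down a major second → C, giving Cm7b5.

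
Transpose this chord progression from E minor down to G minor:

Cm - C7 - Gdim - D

Ebm Eb7 Bbdim F

E minor down to G minor is a major sixth; each chord root moves by that interval while the quality stays the same.
Cm: root C down a major sixth → Eb, giving Ebm.
C7: root C down a major sixth → Eb, giving Eb7.
Gdim: root G down a major sixth → Bb, giving Bbdim.
D: root D down a major sixth → F, giving F.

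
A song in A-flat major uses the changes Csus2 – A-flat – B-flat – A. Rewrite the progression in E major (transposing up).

G#sus2 E F# E#

A-flat major up to E major is an augmented fifth; each chord root moves by that interval while the quality stays the same.
Csus2: root C up an augmented fifth → G#, giving G#sus2.
A-flat: root A-flat up an augmented fifth → E, giving E.
B-flat: root B-flat up an augmented fifth → F#, giving F#.
A: root A up an augmented fifth → E#, giving E#.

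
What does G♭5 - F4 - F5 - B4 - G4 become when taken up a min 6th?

Ebb6 Db5 Db6 G5 Eb5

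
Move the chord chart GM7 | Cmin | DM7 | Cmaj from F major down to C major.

F major down to C major is a perfect fourth; each chord root moves by that interval while the quality stays the same.
GM7: root G down a perfect fourth → D, giving DM7.
Cmin: root C down a perfect fourth → G, giving Gmin.
DM7: root D down a perfect fourth → A, giving AM7.
Cmaj: root C down a perfect fourth → G, giving Gmaj.

DM7 Gmin AM7 Gmaj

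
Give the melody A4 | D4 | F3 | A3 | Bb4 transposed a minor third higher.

A minor third up from A4 gives C5.
D4 up a minor third is F4.
F3 up a minor third is Ab3.
A3: a third up reaches C, and 3 semitones makes it C4.
Bb4: a third up reaches D, and 3 semitones makes it Db5.

C5 F4 Ab3 C4 Db5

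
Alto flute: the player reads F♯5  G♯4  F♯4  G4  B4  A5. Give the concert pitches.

Written C4 on the alto flute sounds as G3, a perfect fourth lower; apply that shift to every note.
F#5 → C#5
G#4 → D#4
F#4 → C#4
G4 → D4
B4 → F#4
A5 → E5

C#5 D#4 C#4 D4 F#4 E5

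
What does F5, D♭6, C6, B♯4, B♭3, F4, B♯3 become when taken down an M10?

F5 gives Db4
Db6 gives Bbb4
C6 gives Ab4
B#4 gives G#3
Bb3 gives Gb2
F4 gives Db3
B#3 gives G#2

Db4 Bbb4 Ab4 G#3 Gb2 Db3 G#2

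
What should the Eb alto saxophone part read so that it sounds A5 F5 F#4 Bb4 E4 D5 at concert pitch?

F#6 D6 D#5 G5 C#5 B5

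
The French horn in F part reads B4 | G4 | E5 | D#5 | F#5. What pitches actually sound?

Written C4 on the French horn in F sounds as F3, a perfect fifth lower; apply that shift to every note.
B4 -> E4
G4 -> C4
E5 -> A4
D#5 -> G#4
F#5 -> B4

E4 C4 A4 G#4 B4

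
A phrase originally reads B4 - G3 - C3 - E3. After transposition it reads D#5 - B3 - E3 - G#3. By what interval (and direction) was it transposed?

Take the first pair: B4 → D#5. B to D spans 3 letter names, so the interval is some kind of third.
B4 to D#5 is 4 semitones, which makes it a major third; the second version is higher, so the direction is up.
Checking another pair — E3 → G#3 — gives the same interval.

up a major third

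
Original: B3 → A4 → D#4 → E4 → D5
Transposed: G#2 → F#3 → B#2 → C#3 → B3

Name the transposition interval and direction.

down a minor tenth

Take the first pair: B3 → G#2. B to G spans 10 letter names, so the interval is some kind of tenth.
G#2 to B3 is 15 semitones, which makes it a minor tenth; the second version is lower, so the direction is down.
Checking another pair — D5 → B3 — gives the same interval.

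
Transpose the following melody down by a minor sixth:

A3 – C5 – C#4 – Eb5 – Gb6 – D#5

C#3 E4 E#3 G4 Bb5 F##4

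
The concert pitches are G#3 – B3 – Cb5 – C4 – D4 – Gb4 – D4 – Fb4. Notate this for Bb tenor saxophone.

Written C4 sounds as Bb2 on the Bb tenor saxophone, so concert pitches are written a major ninth up.
G#3 to A#4
B3 to C#5
Cb5 to Db6
C4 to D5
D4 to E5
Gb4 to Ab5
D4 to E5
Fb4 to Gb5

A#4 C#5 Db6 D5 E5 Ab5 E5 Gb5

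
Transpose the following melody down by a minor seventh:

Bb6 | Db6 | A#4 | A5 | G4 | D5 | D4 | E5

C6 Eb5 B#3 B4 A3 E4 E3 F#4

Bb6: a seventh down reaches C, and 10 semitones makes it C6.
Db6: a seventh down reaches E, and 10 semitones makes it Eb5.
A#4 down a minor seventh is B#3.
A5: a seventh down reaches B, and 10 semitones makes it B4.
A minor seventh down from G4 gives A3.
A minor seventh down from D5 gives E4.
D4: a seventh down reaches E, and 10 semitones makes it E3.
E5 down a minor seventh is F#4.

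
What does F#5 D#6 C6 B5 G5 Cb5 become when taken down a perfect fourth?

C#5 A#5 G5 F#5 D5 Gb4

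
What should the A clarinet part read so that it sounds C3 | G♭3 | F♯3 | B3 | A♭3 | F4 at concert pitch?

Eb3 Bbb3 A3 D4 Cb4 Ab4

The A clarinet sounds a minor third below written, so the written part must be a minor third above concert — transpose each note up.
C3 → Eb3
Gb3 → Bbb3
F#3 → A3
B3 → D4
Ab3 → Cb4
F4 → Ab4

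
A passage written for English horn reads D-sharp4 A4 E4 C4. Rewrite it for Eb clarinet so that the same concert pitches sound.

E#3 B3 F#3 D3

First find concert pitch: the English horn sounds a perfect fifth below written, so D-sharp4 A4 E4 C4 sounds G#3 D4 A3 F3.
Then write for Eb clarinet: it sounds a minor third above written, so the part must be a minor third below concert.
G#3 → E#3
D4 → B3
A3 → F#3
F3 → D3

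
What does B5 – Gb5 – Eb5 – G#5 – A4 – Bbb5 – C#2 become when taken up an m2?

B5 up a minor second is C6.
Gb5 up a minor second is Abb5.
Eb5 up a minor second is Fb5.
G#5 up a minor second is A5.
A4 up a minor second is Bb4.
A minor second up from Bbb5 gives Cbb6.
A minor second up from C#2 gives D2.

C6 Abb5 Fb5 A5 Bb4 Cbb6 D2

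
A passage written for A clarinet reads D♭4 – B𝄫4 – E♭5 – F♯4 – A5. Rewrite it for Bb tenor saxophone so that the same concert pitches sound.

C5 Ab5 D6 E#5 G#6

First find concert pitch: the A clarinet sounds a minor third below written, so D♭4 B𝄫4 E♭5 F♯4 A5 sounds Bb3 Gb4 C5 D#4 F#5.
Then write for Bb tenor saxophone: it sounds a major ninth below written, so the part must be a major ninth above concert.
Bb3 → C5
Gb4 → Ab5
C5 → D6
D#4 → E#5
F#5 → G#6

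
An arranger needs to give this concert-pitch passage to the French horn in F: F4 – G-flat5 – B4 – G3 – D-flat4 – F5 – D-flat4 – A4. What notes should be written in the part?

C5 Db6 F#5 D4 Ab4 C6 Ab4 E5

Written C4 sounds as F3 on the French horn in F, so concert pitches are written a perfect fifth up.
F4 → C5
Gb5 → Db6
B4 → F#5
G3 → D4
Db4 → Ab4
F5 → C6
Db4 → Ab4
A4 → E5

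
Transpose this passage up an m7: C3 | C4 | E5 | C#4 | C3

Bb3 Bb4 D6 B4 Bb3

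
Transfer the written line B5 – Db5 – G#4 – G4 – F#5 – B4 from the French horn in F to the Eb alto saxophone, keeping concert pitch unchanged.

First find concert pitch: the French horn in F sounds a perfect fifth below written, so B5 Db5 G#4 G4 F#5 B4 sounds E5 Gb4 C#4 C4 B4 E4.
Then write for Eb alto saxophone: it sounds a major sixth below written, so the part must be a major sixth above concert.
E5 → C#6
Gb4 → Eb5
C#4 → A#4
C4 → A4
B4 → G#5
E4 → C#5

C#6 Eb5 A#4 A4 G#5 C#5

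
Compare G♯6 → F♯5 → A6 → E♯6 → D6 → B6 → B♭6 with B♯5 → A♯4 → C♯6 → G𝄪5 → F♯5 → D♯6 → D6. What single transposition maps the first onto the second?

down a minor sixth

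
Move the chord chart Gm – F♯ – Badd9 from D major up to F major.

Bbm A Dadd9

D major up to F major is a minor third; each chord root moves by that interval while the quality stays the same.
Gm: root G up a minor third → Bb, giving Bbm.
F♯: root F♯ up a minor third → A, giving A.
Badd9: root B up a minor third → D, giving Dadd9.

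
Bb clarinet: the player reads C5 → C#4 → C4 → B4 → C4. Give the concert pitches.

Written C4 on the Bb clarinet sounds as Bb3, a major second lower; apply that shift to every note.
C5 -> Bb4
C#4 -> B3
C4 -> Bb3
B4 -> A4
C4 -> Bb3

Bb4 B3 Bb3 A4 Bb3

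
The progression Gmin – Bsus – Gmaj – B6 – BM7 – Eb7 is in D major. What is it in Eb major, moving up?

Abmin Csus Abmaj C6 CM7 Fb7

D major up to Eb major is a minor second; each chord root moves by that interval while the quality stays the same.
Gmin: root G up a minor second → Ab, giving Abmin.
Bsus: root B up a minor second → C, giving Csus.
Gmaj: root G up a minor second → Ab, giving Abmaj.
B6: root B up a minor second → C, giving C6.
BM7: root B up a minor second → C, giving CM7.
Eb7: root Eb up a minor second → Fb, giving Fb7.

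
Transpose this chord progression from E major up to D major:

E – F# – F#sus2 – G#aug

D E Esus2 F#aug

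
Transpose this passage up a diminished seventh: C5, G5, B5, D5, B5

C5 up a diminished seventh is Bbb5.
A diminished seventh up from G5 gives Fb6.
A diminished seventh up from B5 gives Ab6.
D5: a seventh up reaches C, and 9 semitones makes it Cb6.
B5: a seventh up reaches A, and 9 semitones makes it Ab6.

Bbb5 Fb6 Ab6 Cb6 Ab6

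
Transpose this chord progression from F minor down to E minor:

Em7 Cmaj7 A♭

D#m7 Bmaj7 G

F minor down to E minor is a minor second; each chord root moves by that interval while the quality stays the same.
Em7: root E down a minor second → D#, giving D#m7.
Cmaj7: root C down a minor second → B, giving Bmaj7.
A♭: root A♭ down a minor second → G, giving G.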